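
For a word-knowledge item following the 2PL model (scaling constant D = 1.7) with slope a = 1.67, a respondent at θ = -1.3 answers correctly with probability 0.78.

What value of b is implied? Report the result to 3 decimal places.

P(θ) = 1 / (1 + exp(−D·a(θ − b)))
logit(0.78) = ln(0.78/0.22) = 1.2657
b = θ − logit/(1.7·a) = -1.3 − 1.2657/2.8390 = -1.7458

-1.746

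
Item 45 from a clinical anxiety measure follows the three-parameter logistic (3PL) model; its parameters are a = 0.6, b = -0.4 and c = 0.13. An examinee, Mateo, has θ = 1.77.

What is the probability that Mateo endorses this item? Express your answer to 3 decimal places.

0.814

P(θ) = c + (1 − c) · 1 / (1 + exp(−a(θ − b)))
Exponent: 0.6 × (1.77 − (-0.4)) = 1.3020
1/(1 + e^{-1.3020}) = 0.7862
P = 0.13 + 0.87 × 0.7862 = 0.8140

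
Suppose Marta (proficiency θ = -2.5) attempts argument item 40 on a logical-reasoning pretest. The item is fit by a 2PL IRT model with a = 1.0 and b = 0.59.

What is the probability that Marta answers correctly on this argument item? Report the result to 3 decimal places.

0.044

P(θ) = 1 / (1 + exp(−a(θ − b)))
Exponent: 1.0 × (-2.5 − 0.59) = -3.0900
1/(1 + e^{3.0900}) = 0.0435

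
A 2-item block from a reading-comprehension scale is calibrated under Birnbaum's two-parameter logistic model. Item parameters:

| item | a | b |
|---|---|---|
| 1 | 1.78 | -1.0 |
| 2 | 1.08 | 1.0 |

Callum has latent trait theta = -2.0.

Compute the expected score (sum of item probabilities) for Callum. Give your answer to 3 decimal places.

0.182

P(theta) = 1 / (1 + exp(−a(theta − b)))
P_1 = 1/(1+e^{1.7800}) = 0.1443
P_2 = 1/(1+e^{3.2400}) = 0.0377
E[score] = 0.1443 + 0.0377 = 0.1820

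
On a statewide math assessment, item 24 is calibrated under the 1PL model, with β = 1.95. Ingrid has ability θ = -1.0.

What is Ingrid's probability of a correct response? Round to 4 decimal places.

0.0497

P(θ) = 1 / (1 + exp(−(θ − β)))
Exponent: (-1.0 − 1.95) = -2.9500
1/(1 + e^{2.9500}) = 0.0497
P = 0.0497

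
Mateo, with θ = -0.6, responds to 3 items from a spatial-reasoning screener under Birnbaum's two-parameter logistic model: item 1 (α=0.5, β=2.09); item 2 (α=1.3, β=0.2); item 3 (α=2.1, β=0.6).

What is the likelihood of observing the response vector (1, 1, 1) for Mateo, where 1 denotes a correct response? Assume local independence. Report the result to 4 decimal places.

0.0040

P(θ) = 1 / (1 + exp(−α(θ − β)))
P_1 = 1/(1+e^{1.3450}) = 0.2067
P_2 = 1/(1+e^{1.0400}) = 0.2611
P_3 = 1/(1+e^{2.5200}) = 0.0745
L = P_1 × P_2 × P_3 = 0.2067 × 0.2611 × 0.0745 = 0.00402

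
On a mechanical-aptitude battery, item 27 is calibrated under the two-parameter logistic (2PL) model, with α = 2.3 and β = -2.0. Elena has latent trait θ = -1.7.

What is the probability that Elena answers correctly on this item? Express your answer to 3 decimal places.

P(θ) = 1 / (1 + exp(−α(θ − β)))
Exponent: 2.3 × (-1.7 − (-2.0)) = 0.6900
1/(1 + e^{-0.6900}) = 0.6660

0.666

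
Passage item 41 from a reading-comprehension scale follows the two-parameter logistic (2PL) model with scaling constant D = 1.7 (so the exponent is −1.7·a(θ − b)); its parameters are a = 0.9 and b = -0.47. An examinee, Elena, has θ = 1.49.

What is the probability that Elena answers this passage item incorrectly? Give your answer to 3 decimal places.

0.047

P(θ) = 1 / (1 + exp(−D·a(θ − b)))
Exponent: 1.7 × 0.9 × (1.49 − (-0.47)) = 2.9988
1/(1 + e^{-2.9988}) = 0.9525
P = 0.9525
P(incorrect) = 1 − 0.9525 = 0.0475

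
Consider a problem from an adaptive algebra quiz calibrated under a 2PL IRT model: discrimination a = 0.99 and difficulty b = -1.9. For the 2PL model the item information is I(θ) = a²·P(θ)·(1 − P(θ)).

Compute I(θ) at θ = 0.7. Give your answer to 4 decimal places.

0.0645

P = 1/(1+e^{-2.5740}) = 0.9292
P(1−P) = 0.9292 × 0.0708 = 0.0658
I = a² × P(1−P) = 0.99² × 0.0658 = 0.06450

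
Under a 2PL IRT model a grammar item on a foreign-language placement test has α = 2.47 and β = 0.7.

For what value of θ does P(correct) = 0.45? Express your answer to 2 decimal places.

P(θ) = 1 / (1 + exp(−α(θ − β)))
logit = ln(0.4500/0.5500) = -0.2007
θ = β + logit/(α) = 0.7 + (-0.2007)/2.4700 = 0.6188

0.62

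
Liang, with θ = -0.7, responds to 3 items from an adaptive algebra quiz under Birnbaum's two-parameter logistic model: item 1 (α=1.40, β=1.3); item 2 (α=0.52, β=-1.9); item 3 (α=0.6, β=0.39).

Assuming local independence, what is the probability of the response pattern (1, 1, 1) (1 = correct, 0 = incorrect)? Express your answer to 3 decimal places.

P(θ) = 1 / (1 + exp(−α(θ − β)))
P_1 = 1/(1+e^{2.8000}) = 0.0573
P_2 = 1/(1+e^{-0.6240}) = 0.6511
P_3 = 1/(1+e^{0.6540}) = 0.3421
L = P_1 × P_2 × P_3 = 0.0573 × 0.6511 × 0.3421 = 0.01277

0.013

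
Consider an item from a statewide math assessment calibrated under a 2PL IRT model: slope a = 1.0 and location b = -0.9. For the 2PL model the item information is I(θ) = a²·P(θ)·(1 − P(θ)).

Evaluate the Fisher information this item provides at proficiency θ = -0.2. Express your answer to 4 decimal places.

P = 1/(1+e^{-0.7000}) = 0.6682
P(1−P) = 0.6682 × 0.3318 = 0.2217
I = a² × P(1−P) = 1.0² × 0.2217 = 0.22171

0.2217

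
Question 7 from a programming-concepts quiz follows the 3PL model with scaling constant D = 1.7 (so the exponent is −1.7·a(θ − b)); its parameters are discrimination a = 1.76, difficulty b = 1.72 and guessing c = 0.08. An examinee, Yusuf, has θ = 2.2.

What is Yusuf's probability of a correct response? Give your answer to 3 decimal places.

0.823

P(θ) = c + (1 − c) · 1 / (1 + exp(−D·a(θ − b)))
Exponent: 1.7 × 1.76 × (2.2 − 1.72) = 1.4362
1/(1 + e^{-1.4362}) = 0.8079
P = 0.08 + 0.92 × 0.8079 = 0.8232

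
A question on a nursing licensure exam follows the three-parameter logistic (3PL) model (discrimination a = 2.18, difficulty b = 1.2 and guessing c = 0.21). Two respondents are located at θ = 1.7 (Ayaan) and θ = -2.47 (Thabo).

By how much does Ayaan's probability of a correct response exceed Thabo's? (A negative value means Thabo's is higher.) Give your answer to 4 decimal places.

0.5910

P(θ) = c + (1 − c) · 1 / (1 + exp(−a(θ − b)))
P(Ayaan) = 0.8012  [exponent 1.0900]
P(Thabo) = 0.2103  [exponent -8.0006]
Difference = 0.8012 − 0.2103 = 0.5910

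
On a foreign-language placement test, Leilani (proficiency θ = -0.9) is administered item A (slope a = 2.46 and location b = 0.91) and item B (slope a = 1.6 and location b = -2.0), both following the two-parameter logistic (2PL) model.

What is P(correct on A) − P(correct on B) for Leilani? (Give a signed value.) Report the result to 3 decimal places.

P(θ) = 1 / (1 + exp(−a(θ − b)))
P_A = 0.0115
P_B = 0.8532
P_A − P_B = -0.8417

-0.842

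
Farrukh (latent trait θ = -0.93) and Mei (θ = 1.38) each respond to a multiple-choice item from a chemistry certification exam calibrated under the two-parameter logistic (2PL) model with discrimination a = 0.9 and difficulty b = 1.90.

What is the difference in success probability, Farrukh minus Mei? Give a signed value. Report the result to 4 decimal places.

P(θ) = 1 / (1 + exp(−a(θ − b)))
P(Farrukh) = 0.0726  [exponent -2.5470]
P(Mei) = 0.3851  [exponent -0.4680]
Difference = 0.0726 − 0.3851 = -0.3125

-0.3125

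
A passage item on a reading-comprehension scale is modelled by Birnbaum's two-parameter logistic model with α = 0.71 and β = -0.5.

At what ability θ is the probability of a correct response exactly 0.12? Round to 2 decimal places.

P(θ) = 1 / (1 + exp(−α(θ − β)))
logit = ln(0.1200/0.8800) = -1.9924
θ = β + logit/(α) = -0.5 + (-1.9924)/0.7100 = -3.3062

-3.31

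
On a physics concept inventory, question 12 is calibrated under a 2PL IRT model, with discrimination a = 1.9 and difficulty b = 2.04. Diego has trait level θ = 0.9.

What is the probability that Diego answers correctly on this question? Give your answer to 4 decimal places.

P(θ) = 1 / (1 + exp(−a(θ − b)))
Exponent: 1.9 × (0.9 − 2.04) = -2.1660
1/(1 + e^{2.1660}) = 0.1028

0.1028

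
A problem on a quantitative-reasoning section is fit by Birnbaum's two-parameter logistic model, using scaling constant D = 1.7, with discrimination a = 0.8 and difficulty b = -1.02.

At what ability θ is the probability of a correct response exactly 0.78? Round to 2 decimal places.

-0.09

P(θ) = 1 / (1 + exp(−D·a(θ − b)))
logit = ln(0.7800/0.2200) = 1.2657
θ = b + logit/(1.7·a) = -1.02 + 1.2657/1.3600 = -0.0894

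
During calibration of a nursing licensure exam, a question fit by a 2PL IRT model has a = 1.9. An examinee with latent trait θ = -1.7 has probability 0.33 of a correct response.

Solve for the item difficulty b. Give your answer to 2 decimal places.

P(θ) = 1 / (1 + exp(−a(θ − b)))
logit(0.33) = ln(0.33/0.67) = -0.7082
b = θ − logit/(a) = -1.7 − (-0.7082)/1.9000 = -1.3273

-1.33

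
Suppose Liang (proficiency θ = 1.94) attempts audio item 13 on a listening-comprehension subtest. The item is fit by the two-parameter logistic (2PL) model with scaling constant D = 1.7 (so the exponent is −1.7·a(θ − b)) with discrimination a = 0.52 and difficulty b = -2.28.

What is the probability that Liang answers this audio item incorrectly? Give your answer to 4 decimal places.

0.0234

P(θ) = 1 / (1 + exp(−D·a(θ − b)))
Exponent: 1.7 × 0.52 × (1.94 − (-2.28)) = 3.7305
1/(1 + e^{-3.7305}) = 0.9766
P = 0.9766
P(incorrect) = 1 − 0.9766 = 0.0234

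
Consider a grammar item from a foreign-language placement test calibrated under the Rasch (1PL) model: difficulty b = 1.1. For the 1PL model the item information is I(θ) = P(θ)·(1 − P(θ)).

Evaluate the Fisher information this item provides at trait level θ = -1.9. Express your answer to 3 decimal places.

P = 1/(1+e^{3.0000}) = 0.0474
P(1−P) = 0.0474 × 0.9526 = 0.0452
I = P(1−P) = 0.04518

0.045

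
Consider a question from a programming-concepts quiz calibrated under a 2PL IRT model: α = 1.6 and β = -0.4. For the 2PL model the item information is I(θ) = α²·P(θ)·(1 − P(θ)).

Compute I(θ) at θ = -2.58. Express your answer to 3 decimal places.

P = 1/(1+e^{3.4880}) = 0.0297
P(1−P) = 0.0297 × 0.9703 = 0.0288
I = α² × P(1−P) = 1.6² × 0.0288 = 0.07367

0.074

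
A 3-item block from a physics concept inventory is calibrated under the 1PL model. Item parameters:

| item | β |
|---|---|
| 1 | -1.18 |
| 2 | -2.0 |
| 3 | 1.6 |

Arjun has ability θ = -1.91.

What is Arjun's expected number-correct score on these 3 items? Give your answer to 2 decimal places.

P(θ) = 1 / (1 + exp(−(θ − β)))
P_1 = 1/(1+e^{0.7300}) = 0.3252
P_2 = 1/(1+e^{-0.0900}) = 0.5225
P_3 = 1/(1+e^{3.5100}) = 0.0290
E[score] = 0.3252 + 0.5225 + 0.0290 = 0.8767

0.88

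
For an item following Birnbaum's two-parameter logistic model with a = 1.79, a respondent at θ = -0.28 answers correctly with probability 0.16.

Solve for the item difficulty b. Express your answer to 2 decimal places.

P(θ) = 1 / (1 + exp(−a(θ − b)))
logit(0.16) = ln(0.16/0.84) = -1.6582
b = θ − logit/(a) = -0.28 − (-1.6582)/1.7900 = 0.6464

0.65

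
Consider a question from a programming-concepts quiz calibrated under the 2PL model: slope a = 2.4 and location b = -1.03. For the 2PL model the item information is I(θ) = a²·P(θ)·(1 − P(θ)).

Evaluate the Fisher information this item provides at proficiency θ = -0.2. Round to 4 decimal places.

P = 1/(1+e^{-1.9920}) = 0.8800
P(1−P) = 0.8800 × 0.1200 = 0.1056
I = a² × P(1−P) = 2.4² × 0.1056 = 0.60845

0.6085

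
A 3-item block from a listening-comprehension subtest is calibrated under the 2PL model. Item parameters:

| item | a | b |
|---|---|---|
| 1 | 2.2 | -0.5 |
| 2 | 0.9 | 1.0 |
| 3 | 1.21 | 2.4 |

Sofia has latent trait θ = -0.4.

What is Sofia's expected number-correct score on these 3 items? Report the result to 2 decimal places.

0.81

P(θ) = 1 / (1 + exp(−a(θ − b)))
P_1 = 1/(1+e^{-0.2200}) = 0.5548
P_2 = 1/(1+e^{1.2600}) = 0.2210
P_3 = 1/(1+e^{3.3880}) = 0.0327
E[score] = 0.5548 + 0.2210 + 0.0327 = 0.8084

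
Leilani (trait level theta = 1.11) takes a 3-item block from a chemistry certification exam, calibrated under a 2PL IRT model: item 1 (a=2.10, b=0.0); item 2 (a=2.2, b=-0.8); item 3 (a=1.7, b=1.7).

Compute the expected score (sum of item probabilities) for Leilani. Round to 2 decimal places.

P(theta) = 1 / (1 + exp(−a(theta − b)))
P_1 = 1/(1+e^{-2.3310}) = 0.9114
P_2 = 1/(1+e^{-4.2020}) = 0.9853
P_3 = 1/(1+e^{1.0030}) = 0.2684
E[score] = 0.9114 + 0.9853 + 0.2684 = 2.1650

2.17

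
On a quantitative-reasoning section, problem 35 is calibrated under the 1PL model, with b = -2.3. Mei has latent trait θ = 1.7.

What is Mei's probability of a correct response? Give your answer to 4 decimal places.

P(θ) = 1 / (1 + exp(−(θ − b)))
Exponent: (1.7 − (-2.3)) = 4.0000
1/(1 + e^{-4.0000}) = 0.9820
P = 0.9820

0.9820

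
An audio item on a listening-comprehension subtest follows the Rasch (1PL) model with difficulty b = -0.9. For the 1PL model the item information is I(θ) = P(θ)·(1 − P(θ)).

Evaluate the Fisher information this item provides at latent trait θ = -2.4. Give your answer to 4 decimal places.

P = 1/(1+e^{1.5000}) = 0.1824
P(1−P) = 0.1824 × 0.8176 = 0.1491
I = P(1−P) = 0.14915

0.1491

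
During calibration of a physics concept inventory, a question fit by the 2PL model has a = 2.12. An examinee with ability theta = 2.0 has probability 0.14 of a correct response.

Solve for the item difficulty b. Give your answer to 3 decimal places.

2.856

P(theta) = 1 / (1 + exp(−a(theta − b)))
logit(0.14) = ln(0.14/0.86) = -1.8153
b = theta − logit/(a) = 2.0 − (-1.8153)/2.1200 = 2.8563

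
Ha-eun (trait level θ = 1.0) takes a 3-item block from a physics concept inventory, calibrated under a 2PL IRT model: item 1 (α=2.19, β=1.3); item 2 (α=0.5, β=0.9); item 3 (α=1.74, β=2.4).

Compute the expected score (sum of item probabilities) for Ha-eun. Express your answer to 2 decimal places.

0.93

P(θ) = 1 / (1 + exp(−α(θ − β)))
P_1 = 1/(1+e^{0.6570}) = 0.3414
P_2 = 1/(1+e^{-0.0500}) = 0.5125
P_3 = 1/(1+e^{2.4360}) = 0.0805
E[score] = 0.3414 + 0.5125 + 0.0805 = 0.9344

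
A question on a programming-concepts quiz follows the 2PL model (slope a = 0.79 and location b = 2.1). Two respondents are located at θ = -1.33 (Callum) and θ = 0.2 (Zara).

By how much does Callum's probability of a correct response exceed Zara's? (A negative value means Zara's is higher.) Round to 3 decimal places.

P(θ) = 1 / (1 + exp(−a(θ − b)))
P(Callum) = 0.0624  [exponent -2.7097]
P(Zara) = 0.1823  [exponent -1.5010]
Difference = 0.0624 − 0.1823 = -0.1199

-0.120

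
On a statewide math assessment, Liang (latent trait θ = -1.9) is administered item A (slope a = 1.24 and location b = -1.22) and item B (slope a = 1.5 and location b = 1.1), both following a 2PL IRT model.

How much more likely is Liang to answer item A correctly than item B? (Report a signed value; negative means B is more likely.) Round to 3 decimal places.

P(θ) = 1 / (1 + exp(−a(θ − b)))
P_A = 0.3009
P_B = 0.0110
P_A − P_B = 0.2899

0.290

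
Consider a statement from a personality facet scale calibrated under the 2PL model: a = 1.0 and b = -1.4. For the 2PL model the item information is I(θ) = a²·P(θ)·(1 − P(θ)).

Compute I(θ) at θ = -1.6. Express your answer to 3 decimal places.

P = 1/(1+e^{0.2000}) = 0.4502
P(1−P) = 0.4502 × 0.5498 = 0.2475
I = a² × P(1−P) = 1.0² × 0.2475 = 0.24752

0.248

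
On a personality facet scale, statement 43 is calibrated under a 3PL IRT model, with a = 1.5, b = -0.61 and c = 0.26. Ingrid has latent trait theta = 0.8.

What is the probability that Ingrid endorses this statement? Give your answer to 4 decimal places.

P(theta) = c + (1 − c) · 1 / (1 + exp(−a(theta − b)))
Exponent: 1.5 × (0.8 − (-0.61)) = 2.1150
1/(1 + e^{-2.1150}) = 0.8924
P = 0.26 + 0.74 × 0.8924 = 0.9203

0.9203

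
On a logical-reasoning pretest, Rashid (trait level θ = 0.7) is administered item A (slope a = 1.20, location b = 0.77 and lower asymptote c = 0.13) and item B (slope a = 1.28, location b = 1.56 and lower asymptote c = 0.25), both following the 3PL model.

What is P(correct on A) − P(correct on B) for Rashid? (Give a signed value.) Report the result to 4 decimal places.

0.1095

P(θ) = c + (1 − c) · 1 / (1 + exp(−a(θ − b)))
P_A = 0.5467
P_B = 0.4372
P_A − P_B = 0.1095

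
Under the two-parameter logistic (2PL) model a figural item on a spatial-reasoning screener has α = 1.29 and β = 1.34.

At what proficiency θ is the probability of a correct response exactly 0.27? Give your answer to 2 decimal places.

0.57

P(θ) = 1 / (1 + exp(−α(θ − β)))
logit = ln(0.2700/0.7300) = -0.9946
θ = β + logit/(α) = 1.34 + (-0.9946)/1.2900 = 0.5690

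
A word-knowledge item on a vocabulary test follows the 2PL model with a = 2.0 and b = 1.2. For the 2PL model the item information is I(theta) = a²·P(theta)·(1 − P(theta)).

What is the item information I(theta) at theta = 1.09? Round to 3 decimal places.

0.988

P = 1/(1+e^{0.2200}) = 0.4452
P(1−P) = 0.4452 × 0.5548 = 0.2470
I = a² × P(1−P) = 2.0² × 0.2470 = 0.98800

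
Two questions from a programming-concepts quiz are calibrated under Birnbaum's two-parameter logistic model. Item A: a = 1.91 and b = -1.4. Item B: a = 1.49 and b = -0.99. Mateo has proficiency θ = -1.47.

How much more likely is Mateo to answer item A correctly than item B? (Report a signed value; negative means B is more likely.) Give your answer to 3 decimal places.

P(θ) = 1 / (1 + exp(−a(θ − b)))
P_A = 0.4666
P_B = 0.3285
P_A − P_B = 0.1382

0.138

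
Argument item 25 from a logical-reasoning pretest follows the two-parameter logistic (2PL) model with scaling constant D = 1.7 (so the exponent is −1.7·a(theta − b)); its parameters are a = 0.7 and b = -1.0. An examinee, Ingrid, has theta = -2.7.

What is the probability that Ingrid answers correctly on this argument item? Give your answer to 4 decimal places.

P(theta) = 1 / (1 + exp(−D·a(theta − b)))
Exponent: 1.7 × 0.7 × (-2.7 − (-1.0)) = -2.0230
1/(1 + e^{2.0230}) = 0.1168
P = 0.1168

0.1168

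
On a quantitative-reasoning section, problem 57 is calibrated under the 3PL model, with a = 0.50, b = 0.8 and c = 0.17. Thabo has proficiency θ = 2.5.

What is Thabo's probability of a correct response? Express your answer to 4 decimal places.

P(θ) = c + (1 − c) · 1 / (1 + exp(−a(θ − b)))
Exponent: 0.50 × (2.5 − 0.8) = 0.8500
1/(1 + e^{-0.8500}) = 0.7006
P = 0.17 + 0.83 × 0.7006 = 0.7515

0.7515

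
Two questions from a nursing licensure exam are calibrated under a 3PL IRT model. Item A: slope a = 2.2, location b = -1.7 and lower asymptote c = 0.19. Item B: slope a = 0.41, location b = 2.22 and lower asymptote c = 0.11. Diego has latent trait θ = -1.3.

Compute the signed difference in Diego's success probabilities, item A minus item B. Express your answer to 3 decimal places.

P(θ) = c + (1 − c) · 1 / (1 + exp(−a(θ − b)))
P_A = 0.7625
P_B = 0.2800
P_A − P_B = 0.4825

0.482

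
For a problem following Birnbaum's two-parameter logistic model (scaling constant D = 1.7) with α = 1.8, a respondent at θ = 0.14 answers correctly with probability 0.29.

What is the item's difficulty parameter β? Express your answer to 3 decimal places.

0.433

P(θ) = 1 / (1 + exp(−D·α(θ − β)))
logit(0.29) = ln(0.29/0.71) = -0.8954
β = θ − logit/(1.7·α) = 0.14 − (-0.8954)/3.0600 = 0.4326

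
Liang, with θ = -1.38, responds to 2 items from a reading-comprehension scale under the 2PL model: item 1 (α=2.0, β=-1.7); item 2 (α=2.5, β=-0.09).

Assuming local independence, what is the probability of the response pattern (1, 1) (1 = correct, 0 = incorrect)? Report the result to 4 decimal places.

0.0250

P(θ) = 1 / (1 + exp(−α(θ − β)))
P_1 = 1/(1+e^{-0.6400}) = 0.6548
P_2 = 1/(1+e^{3.2250}) = 0.0382
L = P_1 × P_2 = 0.6548 × 0.0382 = 0.02503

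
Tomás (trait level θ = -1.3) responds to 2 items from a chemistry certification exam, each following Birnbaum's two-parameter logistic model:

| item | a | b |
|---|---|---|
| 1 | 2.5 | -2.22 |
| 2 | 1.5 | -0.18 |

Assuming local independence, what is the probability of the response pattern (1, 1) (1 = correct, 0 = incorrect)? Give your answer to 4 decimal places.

0.1428

P(θ) = 1 / (1 + exp(−a(θ − b)))
P_1 = 1/(1+e^{-2.3000}) = 0.9089
P_2 = 1/(1+e^{1.6800}) = 0.1571
L = P_1 × P_2 = 0.9089 × 0.1571 = 0.14278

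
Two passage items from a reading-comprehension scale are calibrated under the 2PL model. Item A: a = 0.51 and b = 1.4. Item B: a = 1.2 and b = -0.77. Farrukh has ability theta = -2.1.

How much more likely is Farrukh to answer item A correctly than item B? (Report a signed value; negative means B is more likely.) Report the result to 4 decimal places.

-0.0249

P(theta) = 1 / (1 + exp(−a(theta − b)))
P_A = 0.1437
P_B = 0.1685
P_A − P_B = -0.0249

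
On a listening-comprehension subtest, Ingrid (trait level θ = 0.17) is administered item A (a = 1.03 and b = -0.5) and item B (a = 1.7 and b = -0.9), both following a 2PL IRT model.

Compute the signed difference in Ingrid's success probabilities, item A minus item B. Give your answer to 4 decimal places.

-0.1945

P(θ) = 1 / (1 + exp(−a(θ − b)))
P_A = 0.6660
P_B = 0.8604
P_A − P_B = -0.1945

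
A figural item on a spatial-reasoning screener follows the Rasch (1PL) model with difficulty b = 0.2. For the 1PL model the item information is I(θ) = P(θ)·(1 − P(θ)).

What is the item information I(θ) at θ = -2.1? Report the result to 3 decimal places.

0.083

P = 1/(1+e^{2.3000}) = 0.0911
P(1−P) = 0.0911 × 0.9089 = 0.0828
I = P(1−P) = 0.08282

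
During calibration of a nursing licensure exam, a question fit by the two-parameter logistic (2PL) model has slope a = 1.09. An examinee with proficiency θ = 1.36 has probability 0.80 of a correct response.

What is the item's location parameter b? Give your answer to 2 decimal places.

0.09

P(θ) = 1 / (1 + exp(−a(θ − b)))
logit(0.80) = ln(0.80/0.20) = 1.3863
b = θ − logit/(a) = 1.36 − 1.3863/1.0900 = 0.0882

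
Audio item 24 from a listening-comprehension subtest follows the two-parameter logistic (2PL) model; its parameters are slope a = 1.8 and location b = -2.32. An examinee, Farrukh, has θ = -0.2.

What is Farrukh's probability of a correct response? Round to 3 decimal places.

0.978

P(θ) = 1 / (1 + exp(−a(θ − b)))
Exponent: 1.8 × (-0.2 − (-2.32)) = 3.8160
1/(1 + e^{-3.8160}) = 0.9785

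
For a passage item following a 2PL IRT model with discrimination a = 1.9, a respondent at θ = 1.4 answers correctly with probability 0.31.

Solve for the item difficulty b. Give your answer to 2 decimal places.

1.82

P(θ) = 1 / (1 + exp(−a(θ − b)))
logit(0.31) = ln(0.31/0.69) = -0.8001
b = θ − logit/(a) = 1.4 − (-0.8001)/1.9000 = 1.8211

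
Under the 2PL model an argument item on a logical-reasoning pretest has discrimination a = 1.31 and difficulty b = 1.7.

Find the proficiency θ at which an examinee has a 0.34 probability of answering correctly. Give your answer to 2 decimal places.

1.19

P(θ) = 1 / (1 + exp(−a(θ − b)))
logit = ln(0.3400/0.6600) = -0.6633
θ = b + logit/(a) = 1.7 + (-0.6633)/1.3100 = 1.1937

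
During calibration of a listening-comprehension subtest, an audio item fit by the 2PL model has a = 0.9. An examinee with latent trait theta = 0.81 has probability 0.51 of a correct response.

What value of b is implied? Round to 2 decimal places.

P(theta) = 1 / (1 + exp(−a(theta − b)))
logit(0.51) = ln(0.51/0.49) = 0.0400
b = theta − logit/(a) = 0.81 − 0.0400/0.9000 = 0.7655

0.77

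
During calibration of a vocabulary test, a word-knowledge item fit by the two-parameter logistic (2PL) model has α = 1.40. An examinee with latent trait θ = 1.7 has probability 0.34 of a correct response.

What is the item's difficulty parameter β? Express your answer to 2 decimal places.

P(θ) = 1 / (1 + exp(−α(θ − β)))
logit(0.34) = ln(0.34/0.66) = -0.6633
β = θ − logit/(α) = 1.7 − (-0.6633)/1.4000 = 2.1738

2.17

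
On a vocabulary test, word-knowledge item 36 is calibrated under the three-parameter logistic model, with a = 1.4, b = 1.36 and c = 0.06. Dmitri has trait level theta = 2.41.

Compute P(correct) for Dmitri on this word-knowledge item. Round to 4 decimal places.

0.8243

P(theta) = c + (1 − c) · 1 / (1 + exp(−a(theta − b)))
Exponent: 1.4 × (2.41 − 1.36) = 1.4700
1/(1 + e^{-1.4700}) = 0.8131
P = 0.06 + 0.94 × 0.8131 = 0.8243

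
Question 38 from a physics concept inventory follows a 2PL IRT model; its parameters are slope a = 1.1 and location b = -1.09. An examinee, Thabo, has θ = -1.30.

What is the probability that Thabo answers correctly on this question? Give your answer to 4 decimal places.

P(θ) = 1 / (1 + exp(−a(θ − b)))
Exponent: 1.1 × (-1.30 − (-1.09)) = -0.2310
1/(1 + e^{0.2310}) = 0.4425

0.4425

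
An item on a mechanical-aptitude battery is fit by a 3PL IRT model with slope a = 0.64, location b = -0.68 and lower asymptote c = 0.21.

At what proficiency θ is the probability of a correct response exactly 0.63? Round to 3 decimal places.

-0.482

P(θ) = c + (1 − c) · 1 / (1 + exp(−a(θ − b)))
Remove guessing floor: (0.63 − 0.21)/(1 − 0.21) = 0.5316
logit = ln(0.5316/0.4684) = 0.1268
θ = b + logit/(a) = -0.68 + 0.1268/0.6400 = -0.4820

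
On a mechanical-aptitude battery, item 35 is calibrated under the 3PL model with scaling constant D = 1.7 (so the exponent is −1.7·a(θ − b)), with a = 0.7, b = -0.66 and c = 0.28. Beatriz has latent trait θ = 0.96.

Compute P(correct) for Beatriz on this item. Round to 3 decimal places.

0.909

P(θ) = c + (1 − c) · 1 / (1 + exp(−D·a(θ − b)))
Exponent: 1.7 × 0.7 × (0.96 − (-0.66)) = 1.9278
1/(1 + e^{-1.9278}) = 0.8730
P = 0.28 + 0.72 × 0.8730 = 0.9086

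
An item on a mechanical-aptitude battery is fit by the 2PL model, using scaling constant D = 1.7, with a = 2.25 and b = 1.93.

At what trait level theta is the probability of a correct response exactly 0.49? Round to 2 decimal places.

1.92

P(theta) = 1 / (1 + exp(−D·a(theta − b)))
logit = ln(0.4900/0.5100) = -0.0400
theta = b + logit/(1.7·a) = 1.93 + (-0.0400)/3.8250 = 1.9195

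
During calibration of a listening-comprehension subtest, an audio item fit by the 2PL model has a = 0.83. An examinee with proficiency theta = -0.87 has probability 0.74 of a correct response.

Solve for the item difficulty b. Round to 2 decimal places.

P(theta) = 1 / (1 + exp(−a(theta − b)))
logit(0.74) = ln(0.74/0.26) = 1.0460
b = theta − logit/(a) = -0.87 − 1.0460/0.8300 = -2.1302

-2.13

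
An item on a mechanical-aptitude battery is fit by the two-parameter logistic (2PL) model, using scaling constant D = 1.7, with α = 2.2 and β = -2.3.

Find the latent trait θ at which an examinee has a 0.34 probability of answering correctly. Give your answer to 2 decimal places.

P(θ) = 1 / (1 + exp(−D·α(θ − β)))
logit = ln(0.3400/0.6600) = -0.6633
θ = β + logit/(1.7·α) = -2.3 + (-0.6633)/3.7400 = -2.4774

-2.48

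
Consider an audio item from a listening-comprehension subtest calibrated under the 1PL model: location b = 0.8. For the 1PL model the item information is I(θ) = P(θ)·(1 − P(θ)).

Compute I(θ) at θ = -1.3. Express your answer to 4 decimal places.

P = 1/(1+e^{2.1000}) = 0.1091
P(1−P) = 0.1091 × 0.8909 = 0.0972
I = P(1−P) = 0.09719

0.0972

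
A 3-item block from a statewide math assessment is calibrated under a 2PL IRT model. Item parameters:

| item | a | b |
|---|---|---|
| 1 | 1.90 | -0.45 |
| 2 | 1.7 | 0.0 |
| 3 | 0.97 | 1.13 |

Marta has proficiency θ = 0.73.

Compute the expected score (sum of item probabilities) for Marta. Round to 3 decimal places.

P(θ) = 1 / (1 + exp(−a(θ − b)))
P_1 = 1/(1+e^{-2.2420}) = 0.9040
P_2 = 1/(1+e^{-1.2410}) = 0.7757
P_3 = 1/(1+e^{0.3880}) = 0.4042
E[score] = 0.9040 + 0.7757 + 0.4042 = 2.0839

2.084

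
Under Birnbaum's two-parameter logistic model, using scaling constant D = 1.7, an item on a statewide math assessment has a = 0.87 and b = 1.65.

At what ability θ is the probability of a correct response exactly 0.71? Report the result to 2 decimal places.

2.26

P(θ) = 1 / (1 + exp(−D·a(θ − b)))
logit = ln(0.7100/0.2900) = 0.8954
θ = b + logit/(1.7·a) = 1.65 + 0.8954/1.4790 = 2.2554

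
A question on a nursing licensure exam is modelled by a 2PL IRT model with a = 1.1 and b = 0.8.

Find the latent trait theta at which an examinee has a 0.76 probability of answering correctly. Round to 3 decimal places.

P(theta) = 1 / (1 + exp(−a(theta − b)))
logit = ln(0.7600/0.2400) = 1.1527
theta = b + logit/(a) = 0.8 + 1.1527/1.1000 = 1.8479

1.848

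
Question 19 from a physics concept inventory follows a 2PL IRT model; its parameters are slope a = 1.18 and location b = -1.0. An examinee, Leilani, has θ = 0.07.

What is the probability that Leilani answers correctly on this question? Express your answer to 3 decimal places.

P(θ) = 1 / (1 + exp(−a(θ − b)))
Exponent: 1.18 × (0.07 − (-1.0)) = 1.2626
1/(1 + e^{-1.2626}) = 0.7795

0.779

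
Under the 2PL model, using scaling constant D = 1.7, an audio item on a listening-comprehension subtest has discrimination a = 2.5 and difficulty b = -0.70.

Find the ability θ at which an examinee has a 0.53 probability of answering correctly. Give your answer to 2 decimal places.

-0.67

P(θ) = 1 / (1 + exp(−D·a(θ − b)))
logit = ln(0.5300/0.4700) = 0.1201
θ = b + logit/(1.7·a) = -0.70 + 0.1201/4.2500 = -0.6717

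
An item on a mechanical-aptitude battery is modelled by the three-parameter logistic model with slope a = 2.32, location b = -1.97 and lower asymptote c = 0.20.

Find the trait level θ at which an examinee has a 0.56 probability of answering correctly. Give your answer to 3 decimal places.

-2.056

P(θ) = c + (1 − c) · 1 / (1 + exp(−a(θ − b)))
Remove guessing floor: (0.56 − 0.20)/(1 − 0.20) = 0.4500
logit = ln(0.4500/0.5500) = -0.2007
θ = b + logit/(a) = -1.97 + (-0.2007)/2.3200 = -2.0565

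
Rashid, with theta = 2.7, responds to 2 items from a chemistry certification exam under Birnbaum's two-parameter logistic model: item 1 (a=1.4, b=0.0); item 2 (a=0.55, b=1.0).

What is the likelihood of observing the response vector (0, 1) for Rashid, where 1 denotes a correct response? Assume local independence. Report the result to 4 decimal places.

P(theta) = 1 / (1 + exp(−a(theta − b)))
P_1 = 1/(1+e^{-3.7800}) = 0.9777
P_2 = 1/(1+e^{-0.9350}) = 0.7181
L = (1−P_1) × P_2 = 0.0223 × 0.7181 = 0.01602

0.0160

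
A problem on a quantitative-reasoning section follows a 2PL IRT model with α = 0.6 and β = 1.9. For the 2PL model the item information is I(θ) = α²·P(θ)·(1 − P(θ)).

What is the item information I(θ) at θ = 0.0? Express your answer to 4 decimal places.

0.0661

P = 1/(1+e^{1.1400}) = 0.2423
P(1−P) = 0.2423 × 0.7577 = 0.1836
I = α² × P(1−P) = 0.6² × 0.1836 = 0.06610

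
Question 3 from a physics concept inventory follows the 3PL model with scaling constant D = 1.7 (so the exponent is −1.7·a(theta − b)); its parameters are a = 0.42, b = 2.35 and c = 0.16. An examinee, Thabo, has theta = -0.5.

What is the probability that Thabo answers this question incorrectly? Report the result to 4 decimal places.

0.7429

P(theta) = c + (1 − c) · 1 / (1 + exp(−D·a(theta − b)))
Exponent: 1.7 × 0.42 × (-0.5 − 2.35) = -2.0349
1/(1 + e^{2.0349}) = 0.1156
P = 0.16 + 0.84 × 0.1156 = 0.2571
P(incorrect) = 1 − 0.2571 = 0.7429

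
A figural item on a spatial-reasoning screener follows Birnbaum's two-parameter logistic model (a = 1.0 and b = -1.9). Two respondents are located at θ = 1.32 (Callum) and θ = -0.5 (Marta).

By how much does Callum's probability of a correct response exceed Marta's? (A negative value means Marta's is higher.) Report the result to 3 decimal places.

P(θ) = 1 / (1 + exp(−a(θ − b)))
P(Callum) = 0.9616  [exponent 3.2200]
P(Marta) = 0.8022  [exponent 1.4000]
Difference = 0.9616 − 0.8022 = 0.1594

0.159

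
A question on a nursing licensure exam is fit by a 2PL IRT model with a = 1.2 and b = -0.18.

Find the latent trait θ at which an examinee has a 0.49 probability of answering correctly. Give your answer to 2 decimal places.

-0.21

P(θ) = 1 / (1 + exp(−a(θ − b)))
logit = ln(0.4900/0.5100) = -0.0400
θ = b + logit/(a) = -0.18 + (-0.0400)/1.2000 = -0.2133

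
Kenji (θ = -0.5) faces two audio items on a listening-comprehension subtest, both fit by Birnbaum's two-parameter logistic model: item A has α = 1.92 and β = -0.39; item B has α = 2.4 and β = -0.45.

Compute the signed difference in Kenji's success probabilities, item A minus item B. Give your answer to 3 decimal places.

-0.023

P(θ) = 1 / (1 + exp(−α(θ − β)))
P_A = 0.4474
P_B = 0.4700
P_A − P_B = -0.0226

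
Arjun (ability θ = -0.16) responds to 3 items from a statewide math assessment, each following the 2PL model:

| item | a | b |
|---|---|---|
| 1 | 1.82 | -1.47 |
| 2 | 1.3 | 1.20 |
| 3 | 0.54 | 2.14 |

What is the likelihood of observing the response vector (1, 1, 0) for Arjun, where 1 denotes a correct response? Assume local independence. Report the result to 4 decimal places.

0.1036

P(θ) = 1 / (1 + exp(−a(θ − b)))
P_1 = 1/(1+e^{-2.3842}) = 0.9156
P_2 = 1/(1+e^{1.7680}) = 0.1458
P_3 = 1/(1+e^{1.2420}) = 0.2241
L = P_1 × P_2 × (1−P_3) = 0.9156 × 0.1458 × 0.7759 = 0.10358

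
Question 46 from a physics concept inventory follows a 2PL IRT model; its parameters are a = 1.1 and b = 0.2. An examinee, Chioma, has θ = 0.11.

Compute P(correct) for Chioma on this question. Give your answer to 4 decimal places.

0.4753

P(θ) = 1 / (1 + exp(−a(θ − b)))
Exponent: 1.1 × (0.11 − 0.2) = -0.0990
1/(1 + e^{0.0990}) = 0.4753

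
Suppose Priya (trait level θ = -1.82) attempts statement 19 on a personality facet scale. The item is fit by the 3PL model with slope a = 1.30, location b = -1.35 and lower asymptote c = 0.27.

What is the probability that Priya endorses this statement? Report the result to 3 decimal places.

0.527

P(θ) = c + (1 − c) · 1 / (1 + exp(−a(θ − b)))
Exponent: 1.30 × (-1.82 − (-1.35)) = -0.6110
1/(1 + e^{0.6110}) = 0.3518
P = 0.27 + 0.73 × 0.3518 = 0.5268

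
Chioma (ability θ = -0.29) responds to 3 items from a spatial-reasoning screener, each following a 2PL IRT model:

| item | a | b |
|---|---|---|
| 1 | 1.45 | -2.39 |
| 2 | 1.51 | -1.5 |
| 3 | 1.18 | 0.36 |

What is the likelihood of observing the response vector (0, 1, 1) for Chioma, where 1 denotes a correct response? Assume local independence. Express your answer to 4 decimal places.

0.0124

P(θ) = 1 / (1 + exp(−a(θ − b)))
P_1 = 1/(1+e^{-3.0450}) = 0.9546
P_2 = 1/(1+e^{-1.8271}) = 0.8614
P_3 = 1/(1+e^{0.7670}) = 0.3171
L = (1−P_1) × P_2 × P_3 = 0.0454 × 0.8614 × 0.3171 = 0.01241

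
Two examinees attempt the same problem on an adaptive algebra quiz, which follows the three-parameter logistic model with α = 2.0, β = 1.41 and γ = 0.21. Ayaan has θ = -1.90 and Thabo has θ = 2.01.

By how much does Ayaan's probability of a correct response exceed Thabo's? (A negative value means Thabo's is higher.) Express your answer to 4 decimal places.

P(θ) = γ + (1 − γ) · 1 / (1 + exp(−α(θ − β)))
P(Ayaan) = 0.2111  [exponent -6.6200]
P(Thabo) = 0.8171  [exponent 1.2000]
Difference = 0.2111 − 0.8171 = -0.6061

-0.6061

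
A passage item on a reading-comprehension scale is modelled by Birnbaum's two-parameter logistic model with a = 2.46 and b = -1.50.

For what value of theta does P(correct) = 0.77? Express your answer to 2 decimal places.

P(theta) = 1 / (1 + exp(−a(theta − b)))
logit = ln(0.7700/0.2300) = 1.2083
theta = b + logit/(a) = -1.50 + 1.2083/2.4600 = -1.0088

-1.01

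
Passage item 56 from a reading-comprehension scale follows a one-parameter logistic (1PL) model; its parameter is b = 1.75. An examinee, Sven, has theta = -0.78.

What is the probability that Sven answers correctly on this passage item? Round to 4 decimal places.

0.0738

P(theta) = 1 / (1 + exp(−(theta − b)))
Exponent: (-0.78 − 1.75) = -2.5300
1/(1 + e^{2.5300}) = 0.0738
P = 0.0738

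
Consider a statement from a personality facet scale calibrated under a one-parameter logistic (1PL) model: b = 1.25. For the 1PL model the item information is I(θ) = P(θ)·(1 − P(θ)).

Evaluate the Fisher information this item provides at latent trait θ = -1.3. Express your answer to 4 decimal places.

0.0672

P = 1/(1+e^{2.5500}) = 0.0724
P(1−P) = 0.0724 × 0.9276 = 0.0672
I = P(1−P) = 0.06718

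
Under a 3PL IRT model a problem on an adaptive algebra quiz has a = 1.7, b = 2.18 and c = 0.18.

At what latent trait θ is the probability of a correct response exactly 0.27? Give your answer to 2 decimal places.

0.95

P(θ) = c + (1 − c) · 1 / (1 + exp(−a(θ − b)))
Remove guessing floor: (0.27 − 0.18)/(1 − 0.18) = 0.1098
logit = ln(0.1098/0.8902) = -2.0932
θ = b + logit/(a) = 2.18 + (-2.0932)/1.7000 = 0.9487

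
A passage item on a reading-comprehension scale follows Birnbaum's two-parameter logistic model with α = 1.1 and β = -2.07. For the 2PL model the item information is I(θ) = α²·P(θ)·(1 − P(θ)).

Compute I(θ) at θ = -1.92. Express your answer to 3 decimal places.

P = 1/(1+e^{-0.1650}) = 0.5412
P(1−P) = 0.5412 × 0.4588 = 0.2483
I = α² × P(1−P) = 1.1² × 0.2483 = 0.30045

0.300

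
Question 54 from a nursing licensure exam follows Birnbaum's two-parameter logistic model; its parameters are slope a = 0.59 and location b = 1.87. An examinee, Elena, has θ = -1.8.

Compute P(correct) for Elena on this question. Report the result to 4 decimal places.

0.1029

P(θ) = 1 / (1 + exp(−a(θ − b)))
Exponent: 0.59 × (-1.8 − 1.87) = -2.1653
1/(1 + e^{2.1653}) = 0.1029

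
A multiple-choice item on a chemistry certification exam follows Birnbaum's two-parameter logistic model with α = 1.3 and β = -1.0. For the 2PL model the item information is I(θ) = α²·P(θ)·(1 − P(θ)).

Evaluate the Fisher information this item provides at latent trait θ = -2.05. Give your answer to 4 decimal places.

0.2739

P = 1/(1+e^{1.3650}) = 0.2034
P(1−P) = 0.2034 × 0.7966 = 0.1620
I = α² × P(1−P) = 1.3² × 0.1620 = 0.27386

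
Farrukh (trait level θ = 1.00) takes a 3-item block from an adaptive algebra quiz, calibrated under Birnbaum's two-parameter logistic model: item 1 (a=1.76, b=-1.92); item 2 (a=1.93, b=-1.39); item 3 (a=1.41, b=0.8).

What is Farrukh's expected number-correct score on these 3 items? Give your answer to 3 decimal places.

2.554

P(θ) = 1 / (1 + exp(−a(θ − b)))
P_1 = 1/(1+e^{-5.1392}) = 0.9942
P_2 = 1/(1+e^{-4.6127}) = 0.9902
P_3 = 1/(1+e^{-0.2820}) = 0.5700
E[score] = 0.9942 + 0.9902 + 0.5700 = 2.5544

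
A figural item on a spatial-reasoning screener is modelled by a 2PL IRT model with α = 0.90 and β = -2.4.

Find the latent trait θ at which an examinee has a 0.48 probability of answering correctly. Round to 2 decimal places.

-2.49

P(θ) = 1 / (1 + exp(−α(θ − β)))
logit = ln(0.4800/0.5200) = -0.0800
θ = β + logit/(α) = -2.4 + (-0.0800)/0.9000 = -2.4889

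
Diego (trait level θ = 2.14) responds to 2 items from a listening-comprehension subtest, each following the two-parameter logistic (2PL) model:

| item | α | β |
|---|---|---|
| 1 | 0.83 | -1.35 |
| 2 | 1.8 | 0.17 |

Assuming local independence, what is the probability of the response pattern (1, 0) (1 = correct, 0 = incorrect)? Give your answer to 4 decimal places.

0.0266

P(θ) = 1 / (1 + exp(−α(θ − β)))
P_1 = 1/(1+e^{-2.8967}) = 0.9477
P_2 = 1/(1+e^{-3.5460}) = 0.9720
L = P_1 × (1−P_2) = 0.9477 × 0.0280 = 0.02656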